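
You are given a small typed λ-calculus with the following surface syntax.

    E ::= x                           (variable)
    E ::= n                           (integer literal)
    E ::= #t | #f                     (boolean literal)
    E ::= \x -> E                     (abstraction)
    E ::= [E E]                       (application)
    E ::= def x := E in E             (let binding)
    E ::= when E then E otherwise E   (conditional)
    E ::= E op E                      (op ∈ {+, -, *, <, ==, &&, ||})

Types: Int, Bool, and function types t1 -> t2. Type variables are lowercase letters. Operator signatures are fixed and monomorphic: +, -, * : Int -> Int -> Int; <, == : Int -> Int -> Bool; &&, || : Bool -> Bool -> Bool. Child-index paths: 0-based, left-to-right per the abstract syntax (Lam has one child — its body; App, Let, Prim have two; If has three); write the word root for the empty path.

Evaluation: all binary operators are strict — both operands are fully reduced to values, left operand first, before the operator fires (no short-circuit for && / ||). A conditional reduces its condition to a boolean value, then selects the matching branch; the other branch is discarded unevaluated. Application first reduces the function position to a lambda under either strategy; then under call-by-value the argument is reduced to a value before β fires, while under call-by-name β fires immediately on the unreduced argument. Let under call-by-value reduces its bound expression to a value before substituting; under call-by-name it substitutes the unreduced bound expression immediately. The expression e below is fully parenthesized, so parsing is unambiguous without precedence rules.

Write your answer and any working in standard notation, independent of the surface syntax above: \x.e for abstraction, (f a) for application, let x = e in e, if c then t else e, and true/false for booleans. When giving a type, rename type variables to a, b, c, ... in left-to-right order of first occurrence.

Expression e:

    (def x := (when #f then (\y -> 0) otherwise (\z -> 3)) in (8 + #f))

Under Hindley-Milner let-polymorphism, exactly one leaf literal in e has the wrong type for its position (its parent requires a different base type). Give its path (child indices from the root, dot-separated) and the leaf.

Derivation:
  unify Bool ~ Bool
\y._ : a -> Int
\z._ : b -> Int
  unify a -> Int ~ b -> Int
  unify a ~ b
  unify Int ~ Int
let x : forall. b -> Int
  unify Int ~ Int
  unify Bool ~ Int
  FAIL: mismatch Bool ~ Int

Answer: 1.1 : false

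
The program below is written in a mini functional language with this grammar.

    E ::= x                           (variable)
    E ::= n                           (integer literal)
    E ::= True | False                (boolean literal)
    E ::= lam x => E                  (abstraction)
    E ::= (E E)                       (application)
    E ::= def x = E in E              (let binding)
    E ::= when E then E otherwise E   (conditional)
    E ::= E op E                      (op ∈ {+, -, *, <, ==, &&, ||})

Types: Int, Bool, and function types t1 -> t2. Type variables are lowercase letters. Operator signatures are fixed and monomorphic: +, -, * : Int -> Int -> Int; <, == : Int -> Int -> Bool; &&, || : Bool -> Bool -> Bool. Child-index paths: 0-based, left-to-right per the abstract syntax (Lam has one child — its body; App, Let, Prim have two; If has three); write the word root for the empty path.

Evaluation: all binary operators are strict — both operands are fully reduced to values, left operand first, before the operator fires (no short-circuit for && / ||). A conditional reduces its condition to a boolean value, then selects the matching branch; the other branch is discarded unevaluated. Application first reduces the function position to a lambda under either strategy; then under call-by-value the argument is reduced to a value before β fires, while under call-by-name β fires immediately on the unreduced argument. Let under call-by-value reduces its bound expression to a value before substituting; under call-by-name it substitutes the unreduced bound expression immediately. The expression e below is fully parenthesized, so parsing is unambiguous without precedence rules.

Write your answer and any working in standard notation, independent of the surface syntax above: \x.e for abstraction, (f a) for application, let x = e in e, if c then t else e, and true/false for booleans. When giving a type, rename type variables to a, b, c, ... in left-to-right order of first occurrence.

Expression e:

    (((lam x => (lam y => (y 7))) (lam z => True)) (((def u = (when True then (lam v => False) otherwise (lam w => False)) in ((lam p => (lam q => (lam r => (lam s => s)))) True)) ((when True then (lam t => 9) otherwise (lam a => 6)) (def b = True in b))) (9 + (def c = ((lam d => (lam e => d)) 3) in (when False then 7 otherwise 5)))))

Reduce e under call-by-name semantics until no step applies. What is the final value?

Working:
step 0: (((\x.(\y.(y 7))) (\z.true)) (((let u = (if true then (\v.false) else (\w.false)) in ((\p.(\q.(\r.(\s.s)))) true)) ((if true then (\t.9) else (\a.6)) (let b = true in b))) (9 + (let c = ((\d.(\e.d)) 3) in (if false then 7 else 5)))))
step 1: [beta@0] ((\y.(y 7)) (((let u = (if true then (\v.false) else (\w.false)) in ((\p.(\q.(\r.(\s.s)))) true)) ((if true then (\t.9) else (\a.6)) (let b = true in b))) (9 + (let c = ((\d.(\e.d)) 3) in (if false then 7 else 5)))))
step 2: [beta@root] ((((let u = (if true then (\v.false) else (\w.false)) in ((\p.(\q.(\r.(\s.s)))) true)) ((if true then (\t.9) else (\a.6)) (let b = true in b))) (9 + (let c = ((\d.(\e.d)) 3) in (if false then 7 else 5)))) 7)
step 3: [let@0.0.0] (((((\p.(\q.(\r.(\s.s)))) true) ((if true then (\t.9) else (\a.6)) (let b = true in b))) (9 + (let c = ((\d.(\e.d)) 3) in (if false then 7 else 5)))) 7)
step 4: [beta@0.0.0] ((((\q.(\r.(\s.s))) ((if true then (\t.9) else (\a.6)) (let b = true in b))) (9 + (let c = ((\d.(\e.d)) 3) in (if false then 7 else 5)))) 7)
step 5: [beta@0.0] (((\r.(\s.s)) (9 + (let c = ((\d.(\e.d)) 3) in (if false then 7 else 5)))) 7)
step 6: [beta@0] ((\s.s) 7)
step 7: [beta@root] 7

Answer: 7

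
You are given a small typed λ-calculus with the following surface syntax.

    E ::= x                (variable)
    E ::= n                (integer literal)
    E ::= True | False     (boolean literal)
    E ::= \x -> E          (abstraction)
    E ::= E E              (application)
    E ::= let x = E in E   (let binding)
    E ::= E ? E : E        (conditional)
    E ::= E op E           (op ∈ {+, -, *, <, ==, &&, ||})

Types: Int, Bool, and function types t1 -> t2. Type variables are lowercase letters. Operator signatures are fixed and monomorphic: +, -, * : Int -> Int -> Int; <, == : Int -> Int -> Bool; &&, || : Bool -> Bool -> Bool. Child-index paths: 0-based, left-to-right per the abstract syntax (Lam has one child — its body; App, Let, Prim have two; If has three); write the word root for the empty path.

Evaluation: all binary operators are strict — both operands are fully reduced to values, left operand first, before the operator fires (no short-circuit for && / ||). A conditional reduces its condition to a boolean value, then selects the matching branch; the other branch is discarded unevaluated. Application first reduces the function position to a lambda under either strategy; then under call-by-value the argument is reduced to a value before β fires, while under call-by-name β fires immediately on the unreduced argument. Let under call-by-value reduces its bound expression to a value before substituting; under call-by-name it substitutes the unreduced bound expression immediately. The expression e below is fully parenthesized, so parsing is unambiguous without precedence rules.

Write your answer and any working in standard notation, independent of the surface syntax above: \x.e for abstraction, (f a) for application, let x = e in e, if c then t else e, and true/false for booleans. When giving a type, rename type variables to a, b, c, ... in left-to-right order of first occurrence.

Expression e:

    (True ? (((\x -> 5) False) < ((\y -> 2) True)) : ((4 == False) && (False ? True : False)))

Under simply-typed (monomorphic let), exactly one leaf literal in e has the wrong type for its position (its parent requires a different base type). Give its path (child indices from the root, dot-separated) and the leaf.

Answer: 2.0.1 : false

Derivation:
  unify Bool ~ Bool
\x._ : a -> Int
  unify a -> Int ~ Bool -> b
  unify a ~ Bool
  unify Int ~ b
_ _ : Int
  unify Int ~ Int
\y._ : c -> Int
  unify c -> Int ~ Bool -> d
  unify c ~ Bool
  unify Int ~ d
_ _ : Int
  unify Int ~ Int
  unify Int ~ Int
  unify Bool ~ Int
  FAIL: mismatch Bool ~ Int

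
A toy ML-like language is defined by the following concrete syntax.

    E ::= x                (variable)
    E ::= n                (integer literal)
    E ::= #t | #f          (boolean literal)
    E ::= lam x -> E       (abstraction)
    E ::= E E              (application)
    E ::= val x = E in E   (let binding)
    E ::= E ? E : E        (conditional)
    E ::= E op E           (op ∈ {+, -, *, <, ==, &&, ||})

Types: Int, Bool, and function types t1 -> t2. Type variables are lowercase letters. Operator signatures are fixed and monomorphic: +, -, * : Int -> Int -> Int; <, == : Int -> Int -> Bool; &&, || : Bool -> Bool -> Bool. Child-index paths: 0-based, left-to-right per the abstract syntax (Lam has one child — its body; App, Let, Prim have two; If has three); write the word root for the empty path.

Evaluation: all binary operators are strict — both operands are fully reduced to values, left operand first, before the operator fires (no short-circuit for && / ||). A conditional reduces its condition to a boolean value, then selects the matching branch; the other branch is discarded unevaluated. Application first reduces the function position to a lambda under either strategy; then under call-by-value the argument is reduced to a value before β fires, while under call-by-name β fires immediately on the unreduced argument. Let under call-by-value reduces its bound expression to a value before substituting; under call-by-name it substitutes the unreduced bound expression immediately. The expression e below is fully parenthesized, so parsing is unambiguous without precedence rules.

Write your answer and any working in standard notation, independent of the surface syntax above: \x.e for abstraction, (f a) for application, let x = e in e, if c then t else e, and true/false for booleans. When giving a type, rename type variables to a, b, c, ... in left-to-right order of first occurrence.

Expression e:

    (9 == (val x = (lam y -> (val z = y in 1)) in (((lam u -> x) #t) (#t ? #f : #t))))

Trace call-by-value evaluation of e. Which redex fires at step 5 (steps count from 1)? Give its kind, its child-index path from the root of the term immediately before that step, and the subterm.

Answer: let at 1 : (let z = false in 1)

Trace:
step 0: (9 == (let x = (\y.(let z = y in 1)) in (((\u.x) true) (if true then false else true))))
step 1: [let@1] (9 == (((\u.(\y.(let z = y in 1))) true) (if true then false else true)))
step 2: [beta@1.0] (9 == ((\y.(let z = y in 1)) (if true then false else true)))
step 3: [if@1.1] (9 == ((\y.(let z = y in 1)) false))
step 4: [beta@1] (9 == (let z = false in 1))
step 5: [let@1] (9 == 1)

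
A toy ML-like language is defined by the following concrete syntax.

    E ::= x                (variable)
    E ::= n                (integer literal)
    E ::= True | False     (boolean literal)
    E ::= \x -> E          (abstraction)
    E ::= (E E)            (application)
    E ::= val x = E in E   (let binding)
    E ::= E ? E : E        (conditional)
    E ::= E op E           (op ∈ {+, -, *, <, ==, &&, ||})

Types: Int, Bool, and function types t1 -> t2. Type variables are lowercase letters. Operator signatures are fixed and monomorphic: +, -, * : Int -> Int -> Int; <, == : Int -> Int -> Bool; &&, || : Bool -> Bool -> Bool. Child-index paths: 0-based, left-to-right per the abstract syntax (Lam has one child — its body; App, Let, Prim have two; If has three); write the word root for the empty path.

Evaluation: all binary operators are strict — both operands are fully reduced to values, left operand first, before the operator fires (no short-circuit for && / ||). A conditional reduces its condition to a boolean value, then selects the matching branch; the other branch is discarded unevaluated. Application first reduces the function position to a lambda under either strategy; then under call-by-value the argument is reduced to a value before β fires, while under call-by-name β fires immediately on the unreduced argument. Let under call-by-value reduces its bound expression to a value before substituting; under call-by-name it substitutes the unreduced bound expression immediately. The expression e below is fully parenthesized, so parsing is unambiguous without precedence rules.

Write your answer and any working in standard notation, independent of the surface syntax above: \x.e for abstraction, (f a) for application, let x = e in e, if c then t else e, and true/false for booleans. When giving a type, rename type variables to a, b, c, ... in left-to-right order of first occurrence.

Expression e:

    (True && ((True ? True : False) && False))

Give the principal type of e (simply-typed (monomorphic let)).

Answer: Bool

Working:
  unify Bool ~ Bool
  unify Bool ~ Bool
  unify Bool ~ Bool
  unify Bool ~ Bool
  unify Bool ~ Bool
  unify Bool ~ Bool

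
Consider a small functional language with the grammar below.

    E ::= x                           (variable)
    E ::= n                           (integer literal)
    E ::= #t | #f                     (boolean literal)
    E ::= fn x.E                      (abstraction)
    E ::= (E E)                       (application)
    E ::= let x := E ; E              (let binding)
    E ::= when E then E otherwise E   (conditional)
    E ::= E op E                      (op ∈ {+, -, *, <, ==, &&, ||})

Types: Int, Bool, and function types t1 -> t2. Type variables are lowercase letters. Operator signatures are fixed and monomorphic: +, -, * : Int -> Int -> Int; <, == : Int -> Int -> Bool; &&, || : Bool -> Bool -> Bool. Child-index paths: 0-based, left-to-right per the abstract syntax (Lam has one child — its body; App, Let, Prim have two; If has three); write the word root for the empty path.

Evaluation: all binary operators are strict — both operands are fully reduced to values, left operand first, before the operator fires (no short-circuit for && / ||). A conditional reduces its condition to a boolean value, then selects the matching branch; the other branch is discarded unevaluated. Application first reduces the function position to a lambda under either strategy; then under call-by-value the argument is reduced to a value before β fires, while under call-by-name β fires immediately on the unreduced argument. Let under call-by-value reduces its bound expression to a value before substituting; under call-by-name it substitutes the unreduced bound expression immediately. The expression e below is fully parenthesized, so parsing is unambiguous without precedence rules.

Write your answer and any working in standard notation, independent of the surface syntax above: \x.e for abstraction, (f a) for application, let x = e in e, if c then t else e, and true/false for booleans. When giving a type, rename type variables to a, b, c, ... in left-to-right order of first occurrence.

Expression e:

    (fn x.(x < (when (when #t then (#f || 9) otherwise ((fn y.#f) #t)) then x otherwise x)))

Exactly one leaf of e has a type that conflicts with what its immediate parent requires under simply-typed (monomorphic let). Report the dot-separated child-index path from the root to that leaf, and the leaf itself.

Answer: 0.1.0.1.1 : 9

Derivation:
x : a
  unify a ~ Int
  unify Bool ~ Bool
  unify Bool ~ Bool
  unify Int ~ Bool
  FAIL: mismatch Int ~ Bool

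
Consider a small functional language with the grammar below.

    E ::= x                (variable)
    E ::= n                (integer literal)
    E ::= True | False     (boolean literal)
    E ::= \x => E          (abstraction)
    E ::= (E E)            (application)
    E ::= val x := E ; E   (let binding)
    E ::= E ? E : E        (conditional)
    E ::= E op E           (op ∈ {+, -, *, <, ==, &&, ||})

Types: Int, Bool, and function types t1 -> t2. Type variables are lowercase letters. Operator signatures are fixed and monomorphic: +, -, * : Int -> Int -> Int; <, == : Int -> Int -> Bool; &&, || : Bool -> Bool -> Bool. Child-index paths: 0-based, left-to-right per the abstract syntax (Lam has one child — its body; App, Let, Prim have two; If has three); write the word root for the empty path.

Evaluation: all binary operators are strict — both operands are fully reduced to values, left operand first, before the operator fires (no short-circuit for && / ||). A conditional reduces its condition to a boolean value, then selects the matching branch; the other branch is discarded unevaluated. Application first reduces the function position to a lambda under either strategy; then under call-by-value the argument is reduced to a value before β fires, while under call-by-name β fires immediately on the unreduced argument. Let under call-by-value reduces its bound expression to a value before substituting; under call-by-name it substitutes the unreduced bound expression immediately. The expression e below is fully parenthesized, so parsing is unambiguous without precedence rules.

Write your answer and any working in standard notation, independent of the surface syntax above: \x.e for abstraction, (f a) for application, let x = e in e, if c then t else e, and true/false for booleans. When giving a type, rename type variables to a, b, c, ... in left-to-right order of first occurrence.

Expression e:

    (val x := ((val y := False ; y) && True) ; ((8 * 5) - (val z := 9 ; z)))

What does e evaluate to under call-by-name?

Answer: 31

Trace:
step 0: (let x = ((let y = false in y) && true) in ((8 * 5) - (let z = 9 in z)))
step 1: [let@root] ((8 * 5) - (let z = 9 in z))
step 2: [delta@0] (40 - (let z = 9 in z))
step 3: [let@1] (40 - 9)
step 4: [delta@root] 31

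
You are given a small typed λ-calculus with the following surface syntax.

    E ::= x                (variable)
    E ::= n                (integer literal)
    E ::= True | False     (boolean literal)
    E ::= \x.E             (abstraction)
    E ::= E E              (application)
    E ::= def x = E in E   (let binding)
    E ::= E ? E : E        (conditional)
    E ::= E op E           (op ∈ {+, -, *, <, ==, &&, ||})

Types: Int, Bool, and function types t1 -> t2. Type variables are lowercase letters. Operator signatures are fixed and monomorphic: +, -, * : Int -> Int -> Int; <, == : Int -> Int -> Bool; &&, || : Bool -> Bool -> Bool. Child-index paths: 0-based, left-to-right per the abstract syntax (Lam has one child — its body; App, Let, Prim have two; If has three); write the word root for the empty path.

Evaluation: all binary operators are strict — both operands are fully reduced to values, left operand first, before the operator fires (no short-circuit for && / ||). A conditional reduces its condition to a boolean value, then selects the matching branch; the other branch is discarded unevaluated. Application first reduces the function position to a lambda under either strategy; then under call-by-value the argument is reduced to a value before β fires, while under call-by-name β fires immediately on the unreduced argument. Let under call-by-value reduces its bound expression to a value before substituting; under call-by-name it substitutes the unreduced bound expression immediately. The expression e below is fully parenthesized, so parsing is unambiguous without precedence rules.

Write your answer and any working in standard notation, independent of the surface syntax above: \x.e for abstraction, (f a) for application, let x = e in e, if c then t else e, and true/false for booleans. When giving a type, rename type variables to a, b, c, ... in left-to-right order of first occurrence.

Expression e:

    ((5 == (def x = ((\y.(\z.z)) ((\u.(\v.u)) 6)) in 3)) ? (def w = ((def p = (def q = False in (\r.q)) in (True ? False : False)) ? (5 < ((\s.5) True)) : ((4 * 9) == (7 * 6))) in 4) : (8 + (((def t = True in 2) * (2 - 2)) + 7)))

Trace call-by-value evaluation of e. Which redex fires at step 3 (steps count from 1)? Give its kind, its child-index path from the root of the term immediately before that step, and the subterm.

Answer: let at 0.1 : (let x = (\z.z) in 3)

Working:
step 0: (if (5 == (let x = ((\y.(\z.z)) ((\u.(\v.u)) 6)) in 3)) then (let w = (if (let p = (let q = false in (\r.q)) in (if true then false else false)) then (5 < ((\s.5) true)) else ((4 * 9) == (7 * 6))) in 4) else (8 + (((let t = true in 2) * (2 - 2)) + 7)))
step 1: [beta@0.1.0.1] (if (5 == (let x = ((\y.(\z.z)) (\v.6)) in 3)) then (let w = (if (let p = (let q = false in (\r.q)) in (if true then false else false)) then (5 < ((\s.5) true)) else ((4 * 9) == (7 * 6))) in 4) else (8 + (((let t = true in 2) * (2 - 2)) + 7)))
step 2: [beta@0.1.0] (if (5 == (let x = (\z.z) in 3)) then (let w = (if (let p = (let q = false in (\r.q)) in (if true then false else false)) then (5 < ((\s.5) true)) else ((4 * 9) == (7 * 6))) in 4) else (8 + (((let t = true in 2) * (2 - 2)) + 7)))
step 3: [let@0.1] (if (5 == 3) then (let w = (if (let p = (let q = false in (\r.q)) in (if true then false else false)) then (5 < ((\s.5) true)) else ((4 * 9) == (7 * 6))) in 4) else (8 + (((let t = true in 2) * (2 - 2)) + 7)))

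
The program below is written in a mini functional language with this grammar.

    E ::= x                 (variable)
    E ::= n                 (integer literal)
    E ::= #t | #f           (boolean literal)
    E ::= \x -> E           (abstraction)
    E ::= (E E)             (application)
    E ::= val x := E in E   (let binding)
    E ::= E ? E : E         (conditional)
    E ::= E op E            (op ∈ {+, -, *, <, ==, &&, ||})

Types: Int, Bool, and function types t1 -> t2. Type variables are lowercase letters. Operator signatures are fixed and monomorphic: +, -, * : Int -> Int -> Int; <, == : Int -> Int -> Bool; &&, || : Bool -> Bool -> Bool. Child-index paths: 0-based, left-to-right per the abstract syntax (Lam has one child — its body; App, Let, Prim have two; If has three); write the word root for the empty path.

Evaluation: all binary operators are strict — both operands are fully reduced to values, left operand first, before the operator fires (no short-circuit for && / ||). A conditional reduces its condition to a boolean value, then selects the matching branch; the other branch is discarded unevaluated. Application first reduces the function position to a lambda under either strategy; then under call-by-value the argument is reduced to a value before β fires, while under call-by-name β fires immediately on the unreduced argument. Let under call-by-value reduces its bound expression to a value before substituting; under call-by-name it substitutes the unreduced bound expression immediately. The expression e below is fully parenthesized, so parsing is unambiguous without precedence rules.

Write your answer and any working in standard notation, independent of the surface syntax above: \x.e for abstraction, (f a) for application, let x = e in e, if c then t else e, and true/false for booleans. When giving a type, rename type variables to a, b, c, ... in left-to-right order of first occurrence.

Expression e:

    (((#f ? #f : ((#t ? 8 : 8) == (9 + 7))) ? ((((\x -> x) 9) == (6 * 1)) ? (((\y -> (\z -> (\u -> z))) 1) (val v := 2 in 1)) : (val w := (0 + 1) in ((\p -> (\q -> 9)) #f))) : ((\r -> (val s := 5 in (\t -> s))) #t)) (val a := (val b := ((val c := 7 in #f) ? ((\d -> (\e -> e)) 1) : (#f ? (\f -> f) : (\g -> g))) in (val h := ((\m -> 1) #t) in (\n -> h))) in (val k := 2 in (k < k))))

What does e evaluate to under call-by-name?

Answer: 5

Trace:
step 0: ((if (if false then false else ((if true then 8 else 8) == (9 + 7))) then (if (((\x.x) 9) == (6 * 1)) then (((\y.(\z.(\u.z))) 1) (let v = 2 in 1)) else (let w = (0 + 1) in ((\p.(\q.9)) false))) else ((\r.(let s = 5 in (\t.s))) true)) (let a = (let b = (if (let c = 7 in false) then ((\d.(\e.e)) 1) else (if false then (\f.f) else (\g.g))) in (let h = ((\m.1) true) in (\n.h))) in (let k = 2 in (k < k))))
step 1: [if@0.0] ((if ((if true then 8 else 8) == (9 + 7)) then (if (((\x.x) 9) == (6 * 1)) then (((\y.(\z.(\u.z))) 1) (let v = 2 in 1)) else (let w = (0 + 1) in ((\p.(\q.9)) false))) else ((\r.(let s = 5 in (\t.s))) true)) (let a = (let b = (if (let c = 7 in false) then ((\d.(\e.e)) 1) else (if false then (\f.f) else (\g.g))) in (let h = ((\m.1) true) in (\n.h))) in (let k = 2 in (k < k))))
step 2: [if@0.0.0] ((if (8 == (9 + 7)) then (if (((\x.x) 9) == (6 * 1)) then (((\y.(\z.(\u.z))) 1) (let v = 2 in 1)) else (let w = (0 + 1) in ((\p.(\q.9)) false))) else ((\r.(let s = 5 in (\t.s))) true)) (let a = (let b = (if (let c = 7 in false) then ((\d.(\e.e)) 1) else (if false then (\f.f) else (\g.g))) in (let h = ((\m.1) true) in (\n.h))) in (let k = 2 in (k < k))))
step 3: [delta@0.0.1] ((if (8 == 16) then (if (((\x.x) 9) == (6 * 1)) then (((\y.(\z.(\u.z))) 1) (let v = 2 in 1)) else (let w = (0 + 1) in ((\p.(\q.9)) false))) else ((\r.(let s = 5 in (\t.s))) true)) (let a = (let b = (if (let c = 7 in false) then ((\d.(\e.e)) 1) else (if false then (\f.f) else (\g.g))) in (let h = ((\m.1) true) in (\n.h))) in (let k = 2 in (k < k))))
step 4: [delta@0.0] ((if false then (if (((\x.x) 9) == (6 * 1)) then (((\y.(\z.(\u.z))) 1) (let v = 2 in 1)) else (let w = (0 + 1) in ((\p.(\q.9)) false))) else ((\r.(let s = 5 in (\t.s))) true)) (let a = (let b = (if (let c = 7 in false) then ((\d.(\e.e)) 1) else (if false then (\f.f) else (\g.g))) in (let h = ((\m.1) true) in (\n.h))) in (let k = 2 in (k < k))))
step 5: [if@0] (((\r.(let s = 5 in (\t.s))) true) (let a = (let b = (if (let c = 7 in false) then ((\d.(\e.e)) 1) else (if false then (\f.f) else (\g.g))) in (let h = ((\m.1) true) in (\n.h))) in (let k = 2 in (k < k))))
step 6: [beta@0] ((let s = 5 in (\t.s)) (let a = (let b = (if (let c = 7 in false) then ((\d.(\e.e)) 1) else (if false then (\f.f) else (\g.g))) in (let h = ((\m.1) true) in (\n.h))) in (let k = 2 in (k < k))))
step 7: [let@0] ((\t.5) (let a = (let b = (if (let c = 7 in false) then ((\d.(\e.e)) 1) else (if false then (\f.f) else (\g.g))) in (let h = ((\m.1) true) in (\n.h))) in (let k = 2 in (k < k))))
step 8: [beta@root] 5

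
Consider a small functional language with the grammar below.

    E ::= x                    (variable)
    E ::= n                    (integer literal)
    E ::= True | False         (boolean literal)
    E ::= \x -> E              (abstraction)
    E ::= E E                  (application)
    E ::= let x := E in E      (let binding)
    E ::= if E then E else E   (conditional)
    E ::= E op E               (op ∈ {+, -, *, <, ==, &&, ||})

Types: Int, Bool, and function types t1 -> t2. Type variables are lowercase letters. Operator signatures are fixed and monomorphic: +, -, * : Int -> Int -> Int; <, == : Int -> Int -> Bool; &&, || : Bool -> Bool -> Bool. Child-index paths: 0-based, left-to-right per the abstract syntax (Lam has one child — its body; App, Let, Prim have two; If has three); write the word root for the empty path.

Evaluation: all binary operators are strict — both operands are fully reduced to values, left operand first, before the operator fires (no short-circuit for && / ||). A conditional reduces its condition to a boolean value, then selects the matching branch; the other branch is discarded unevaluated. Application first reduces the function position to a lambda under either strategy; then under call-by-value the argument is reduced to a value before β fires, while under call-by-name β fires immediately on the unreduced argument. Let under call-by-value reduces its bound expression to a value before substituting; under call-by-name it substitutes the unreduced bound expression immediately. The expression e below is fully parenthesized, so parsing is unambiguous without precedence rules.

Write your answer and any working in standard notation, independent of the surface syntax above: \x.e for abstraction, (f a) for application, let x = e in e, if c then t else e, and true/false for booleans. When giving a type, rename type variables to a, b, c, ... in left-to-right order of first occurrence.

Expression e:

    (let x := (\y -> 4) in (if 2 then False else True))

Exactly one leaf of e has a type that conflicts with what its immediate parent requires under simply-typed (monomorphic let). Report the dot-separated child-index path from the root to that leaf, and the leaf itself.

Trace:
\y._ : a -> Int
let x : a -> Int
  unify Int ~ Bool
  FAIL: mismatch Int ~ Bool

Answer: 1.0 : 2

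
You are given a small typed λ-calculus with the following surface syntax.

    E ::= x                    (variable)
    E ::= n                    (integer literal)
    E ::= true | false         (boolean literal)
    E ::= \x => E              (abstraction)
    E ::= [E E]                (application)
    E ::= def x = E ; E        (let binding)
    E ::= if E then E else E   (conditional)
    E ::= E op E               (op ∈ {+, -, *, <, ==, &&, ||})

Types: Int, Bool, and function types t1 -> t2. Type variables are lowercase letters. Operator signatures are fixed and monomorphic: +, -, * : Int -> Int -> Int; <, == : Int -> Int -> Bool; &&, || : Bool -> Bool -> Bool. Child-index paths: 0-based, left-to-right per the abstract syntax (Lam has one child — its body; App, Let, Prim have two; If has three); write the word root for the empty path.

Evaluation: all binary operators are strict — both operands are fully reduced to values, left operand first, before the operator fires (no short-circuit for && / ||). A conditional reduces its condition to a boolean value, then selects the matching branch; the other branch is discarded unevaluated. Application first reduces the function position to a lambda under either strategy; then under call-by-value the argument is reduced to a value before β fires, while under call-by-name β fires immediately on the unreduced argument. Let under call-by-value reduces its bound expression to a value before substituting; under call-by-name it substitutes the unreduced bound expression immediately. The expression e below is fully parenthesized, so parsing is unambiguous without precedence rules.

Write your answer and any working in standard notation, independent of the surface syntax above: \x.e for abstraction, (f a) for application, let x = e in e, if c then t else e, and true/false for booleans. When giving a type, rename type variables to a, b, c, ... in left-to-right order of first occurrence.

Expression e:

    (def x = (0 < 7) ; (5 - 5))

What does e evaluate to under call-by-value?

Answer: 0

Working:
step 0: (let x = (0 < 7) in (5 - 5))
step 1: [delta@0] (let x = true in (5 - 5))
step 2: [let@root] (5 - 5)
step 3: [delta@root] 0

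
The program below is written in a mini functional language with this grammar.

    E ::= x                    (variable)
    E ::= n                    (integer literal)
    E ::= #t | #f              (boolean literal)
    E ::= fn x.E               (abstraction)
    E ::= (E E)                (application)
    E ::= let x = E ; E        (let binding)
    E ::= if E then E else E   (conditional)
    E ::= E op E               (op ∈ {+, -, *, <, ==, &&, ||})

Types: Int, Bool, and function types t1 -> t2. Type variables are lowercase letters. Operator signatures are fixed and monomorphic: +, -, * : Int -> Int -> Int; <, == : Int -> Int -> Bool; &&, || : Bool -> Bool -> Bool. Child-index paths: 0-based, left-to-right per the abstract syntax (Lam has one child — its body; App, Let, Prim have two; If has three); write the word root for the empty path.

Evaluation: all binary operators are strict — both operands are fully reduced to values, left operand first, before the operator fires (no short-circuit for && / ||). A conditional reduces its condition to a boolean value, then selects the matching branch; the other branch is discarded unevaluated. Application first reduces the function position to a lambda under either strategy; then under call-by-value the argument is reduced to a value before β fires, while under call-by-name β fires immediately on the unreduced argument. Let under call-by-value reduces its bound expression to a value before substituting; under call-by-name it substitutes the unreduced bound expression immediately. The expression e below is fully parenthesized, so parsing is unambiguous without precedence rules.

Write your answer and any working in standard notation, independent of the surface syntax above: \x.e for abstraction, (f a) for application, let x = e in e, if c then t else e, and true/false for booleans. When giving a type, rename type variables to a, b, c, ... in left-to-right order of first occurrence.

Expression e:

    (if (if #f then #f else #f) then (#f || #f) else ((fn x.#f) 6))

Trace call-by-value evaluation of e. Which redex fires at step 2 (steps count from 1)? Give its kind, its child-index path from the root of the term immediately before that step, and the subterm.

Working:
step 0: (if (if false then false else false) then (false || false) else ((\x.false) 6))
step 1: [if@0] (if false then (false || false) else ((\x.false) 6))
step 2: [if@root] ((\x.false) 6)

Answer: if at root : (if false then (false || false) else ((\x.false) 6))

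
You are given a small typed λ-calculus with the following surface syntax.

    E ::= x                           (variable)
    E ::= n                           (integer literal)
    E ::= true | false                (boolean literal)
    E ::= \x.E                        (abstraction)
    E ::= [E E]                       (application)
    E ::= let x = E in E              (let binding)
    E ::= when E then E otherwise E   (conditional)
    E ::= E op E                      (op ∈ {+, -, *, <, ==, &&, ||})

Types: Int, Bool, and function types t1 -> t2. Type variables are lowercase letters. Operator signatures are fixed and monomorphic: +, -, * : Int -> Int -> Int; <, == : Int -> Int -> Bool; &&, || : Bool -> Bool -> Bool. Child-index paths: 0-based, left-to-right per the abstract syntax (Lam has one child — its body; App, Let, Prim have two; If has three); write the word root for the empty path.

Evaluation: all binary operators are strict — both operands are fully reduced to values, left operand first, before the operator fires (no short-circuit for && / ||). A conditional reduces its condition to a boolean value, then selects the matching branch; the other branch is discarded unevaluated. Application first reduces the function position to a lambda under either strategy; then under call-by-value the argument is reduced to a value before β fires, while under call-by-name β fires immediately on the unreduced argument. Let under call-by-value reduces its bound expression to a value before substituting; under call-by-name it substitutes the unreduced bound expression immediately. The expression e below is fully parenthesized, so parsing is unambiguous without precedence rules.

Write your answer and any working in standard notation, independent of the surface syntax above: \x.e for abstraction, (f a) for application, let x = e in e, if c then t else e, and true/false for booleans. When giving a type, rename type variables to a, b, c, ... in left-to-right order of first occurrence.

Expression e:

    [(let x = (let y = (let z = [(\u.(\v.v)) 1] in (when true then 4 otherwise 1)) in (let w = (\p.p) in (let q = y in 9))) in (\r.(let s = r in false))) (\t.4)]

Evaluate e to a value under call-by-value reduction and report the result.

Answer: false

Derivation:
step 0: ((let x = (let y = (let z = ((\u.(\v.v)) 1) in (if true then 4 else 1)) in (let w = (\p.p) in (let q = y in 9))) in (\r.(let s = r in false))) (\t.4))
step 1: [beta@0.0.0.0] ((let x = (let y = (let z = (\v.v) in (if true then 4 else 1)) in (let w = (\p.p) in (let q = y in 9))) in (\r.(let s = r in false))) (\t.4))
step 2: [let@0.0.0] ((let x = (let y = (if true then 4 else 1) in (let w = (\p.p) in (let q = y in 9))) in (\r.(let s = r in false))) (\t.4))
step 3: [if@0.0.0] ((let x = (let y = 4 in (let w = (\p.p) in (let q = y in 9))) in (\r.(let s = r in false))) (\t.4))
step 4: [let@0.0] ((let x = (let w = (\p.p) in (let q = 4 in 9)) in (\r.(let s = r in false))) (\t.4))
step 5: [let@0.0] ((let x = (let q = 4 in 9) in (\r.(let s = r in false))) (\t.4))
step 6: [let@0.0] ((let x = 9 in (\r.(let s = r in false))) (\t.4))
step 7: [let@0] ((\r.(let s = r in false)) (\t.4))
step 8: [beta@root] (let s = (\t.4) in false)
step 9: [let@root] false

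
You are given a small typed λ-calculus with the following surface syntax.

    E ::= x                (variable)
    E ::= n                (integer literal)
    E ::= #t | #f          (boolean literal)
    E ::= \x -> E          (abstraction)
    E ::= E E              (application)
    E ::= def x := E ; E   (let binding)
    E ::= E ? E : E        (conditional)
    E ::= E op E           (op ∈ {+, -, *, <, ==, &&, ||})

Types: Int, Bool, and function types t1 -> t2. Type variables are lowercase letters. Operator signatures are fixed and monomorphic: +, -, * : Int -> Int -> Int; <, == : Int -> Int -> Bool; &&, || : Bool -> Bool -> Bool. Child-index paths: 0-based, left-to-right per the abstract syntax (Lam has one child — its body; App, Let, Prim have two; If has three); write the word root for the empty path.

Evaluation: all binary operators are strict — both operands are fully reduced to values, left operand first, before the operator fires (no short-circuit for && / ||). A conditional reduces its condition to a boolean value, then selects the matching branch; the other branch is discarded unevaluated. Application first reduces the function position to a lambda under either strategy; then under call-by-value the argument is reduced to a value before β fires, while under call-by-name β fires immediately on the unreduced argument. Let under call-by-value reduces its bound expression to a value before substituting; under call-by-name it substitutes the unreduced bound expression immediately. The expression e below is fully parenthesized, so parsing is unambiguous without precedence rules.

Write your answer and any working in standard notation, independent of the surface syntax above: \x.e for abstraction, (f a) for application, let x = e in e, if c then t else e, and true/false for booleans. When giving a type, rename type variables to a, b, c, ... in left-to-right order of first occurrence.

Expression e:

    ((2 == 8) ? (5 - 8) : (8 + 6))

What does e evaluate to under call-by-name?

Answer: 14

Working:
step 0: (if (2 == 8) then (5 - 8) else (8 + 6))
step 1: [delta@0] (if false then (5 - 8) else (8 + 6))
step 2: [if@root] (8 + 6)
step 3: [delta@root] 14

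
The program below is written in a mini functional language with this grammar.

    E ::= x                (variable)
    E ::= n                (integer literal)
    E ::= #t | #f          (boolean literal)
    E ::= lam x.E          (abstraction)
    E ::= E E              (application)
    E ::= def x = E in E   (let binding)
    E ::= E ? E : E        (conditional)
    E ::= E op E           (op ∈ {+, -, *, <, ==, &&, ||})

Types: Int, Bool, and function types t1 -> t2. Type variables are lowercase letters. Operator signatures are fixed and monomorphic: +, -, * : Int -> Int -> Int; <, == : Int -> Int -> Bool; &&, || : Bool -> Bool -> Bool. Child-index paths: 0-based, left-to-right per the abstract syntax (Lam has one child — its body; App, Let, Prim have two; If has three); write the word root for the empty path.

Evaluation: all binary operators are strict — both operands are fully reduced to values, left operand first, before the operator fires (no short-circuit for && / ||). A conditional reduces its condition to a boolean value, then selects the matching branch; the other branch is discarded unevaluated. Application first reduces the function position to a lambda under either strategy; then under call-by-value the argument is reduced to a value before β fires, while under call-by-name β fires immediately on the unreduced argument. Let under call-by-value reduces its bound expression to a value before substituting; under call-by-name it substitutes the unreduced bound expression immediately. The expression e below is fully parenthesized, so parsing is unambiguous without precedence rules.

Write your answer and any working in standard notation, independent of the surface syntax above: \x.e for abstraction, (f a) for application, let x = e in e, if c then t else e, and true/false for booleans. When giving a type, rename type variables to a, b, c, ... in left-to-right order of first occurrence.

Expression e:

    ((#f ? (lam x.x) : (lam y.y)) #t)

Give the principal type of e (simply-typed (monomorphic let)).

Derivation:
  unify Bool ~ Bool
x : a
\x._ : a -> a
y : b
\y._ : b -> b
  unify a -> a ~ b -> b
  unify a ~ b
  unify b ~ b
  unify b -> b ~ Bool -> c
  unify b ~ Bool
  unify Bool ~ c
_ _ : Bool

Answer: Bool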